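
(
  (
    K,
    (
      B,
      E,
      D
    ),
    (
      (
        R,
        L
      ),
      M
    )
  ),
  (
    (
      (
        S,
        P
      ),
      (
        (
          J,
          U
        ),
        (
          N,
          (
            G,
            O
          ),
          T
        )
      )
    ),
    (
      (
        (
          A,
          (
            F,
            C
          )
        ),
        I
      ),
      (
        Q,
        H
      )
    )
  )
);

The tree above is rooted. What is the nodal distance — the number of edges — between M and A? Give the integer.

The MRCA of M and A is the root of the tree.
From M up to that node: 3 branches. From A up to the same node: 5 branches. Total: 3 + 5 = 8.

8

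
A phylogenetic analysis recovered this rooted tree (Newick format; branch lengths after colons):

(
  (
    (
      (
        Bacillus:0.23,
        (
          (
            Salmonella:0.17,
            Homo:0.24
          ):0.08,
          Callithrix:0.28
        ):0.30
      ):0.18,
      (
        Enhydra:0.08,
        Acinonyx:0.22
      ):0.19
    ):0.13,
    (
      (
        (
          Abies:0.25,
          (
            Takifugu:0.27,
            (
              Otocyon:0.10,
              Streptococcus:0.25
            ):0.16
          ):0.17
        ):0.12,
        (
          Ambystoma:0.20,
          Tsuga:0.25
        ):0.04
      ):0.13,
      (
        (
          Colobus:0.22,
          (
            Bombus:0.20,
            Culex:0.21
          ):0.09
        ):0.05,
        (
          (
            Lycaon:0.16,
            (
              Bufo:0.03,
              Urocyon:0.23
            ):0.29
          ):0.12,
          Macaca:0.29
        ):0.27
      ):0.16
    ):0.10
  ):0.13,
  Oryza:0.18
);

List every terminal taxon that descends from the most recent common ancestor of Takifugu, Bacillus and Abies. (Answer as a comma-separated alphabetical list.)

Abies, Acinonyx, Ambystoma, Bacillus, Bombus, Bufo, Callithrix, Colobus, Culex, Enhydra, Homo, Lycaon, Macaca, Otocyon, Salmonella, Streptococcus, Takifugu, Tsuga, Urocyon

Tracing Takifugu: it sits inside (Takifugu,(Otocyon,Streptococcus)).
Tracing Bacillus: it sits inside (Bacillus,((Salmonella,Homo),Callithrix)).
Tracing Abies: it sits inside (Abies,(Takifugu,(Otocyon,Streptococcus))).
The smallest clade enclosing all 3 is (((Bacillus,((Salmonella,Homo),Callithrix)),(Enhydra,Acinonyx)),(((Abies,(Takifugu,(Otocyon,Streptococcus))),(Ambystoma,Tsuga)),((Colobus,(Bombus,Culex)),((Lycaon,(Bufo,Urocyon)),Macaca)))); the answer is its 19 terminal taxa in alphabetical order.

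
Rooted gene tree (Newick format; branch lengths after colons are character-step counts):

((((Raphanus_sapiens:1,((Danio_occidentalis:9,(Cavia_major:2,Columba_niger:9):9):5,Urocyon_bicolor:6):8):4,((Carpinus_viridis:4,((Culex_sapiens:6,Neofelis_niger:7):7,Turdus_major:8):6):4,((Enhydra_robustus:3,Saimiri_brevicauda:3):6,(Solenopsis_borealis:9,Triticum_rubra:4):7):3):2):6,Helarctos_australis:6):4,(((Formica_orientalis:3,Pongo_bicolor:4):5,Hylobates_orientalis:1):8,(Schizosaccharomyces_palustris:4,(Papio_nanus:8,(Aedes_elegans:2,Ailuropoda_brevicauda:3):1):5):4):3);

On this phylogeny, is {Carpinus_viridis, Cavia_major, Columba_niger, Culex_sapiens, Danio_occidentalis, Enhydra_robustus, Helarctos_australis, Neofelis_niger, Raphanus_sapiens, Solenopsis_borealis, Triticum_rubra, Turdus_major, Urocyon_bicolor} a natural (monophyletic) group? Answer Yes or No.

The MRCA of the listed taxa subtends (((Raphanus_sapiens,((Danio_occidentalis,(Cavia_major,Columba_niger)),Urocyon_bicolor)),((Carpinus_viridis,((Culex_sapiens,Neofelis_niger),Turdus_major)),((Enhydra_robustus,Saimiri_brevicauda),(Solenopsis_borealis,Triticum_rubra)))),Helarctos_australis).
That clade also contains Saimiri_brevicauda, which is not in the proposed group, so the group is not monophyletic.

No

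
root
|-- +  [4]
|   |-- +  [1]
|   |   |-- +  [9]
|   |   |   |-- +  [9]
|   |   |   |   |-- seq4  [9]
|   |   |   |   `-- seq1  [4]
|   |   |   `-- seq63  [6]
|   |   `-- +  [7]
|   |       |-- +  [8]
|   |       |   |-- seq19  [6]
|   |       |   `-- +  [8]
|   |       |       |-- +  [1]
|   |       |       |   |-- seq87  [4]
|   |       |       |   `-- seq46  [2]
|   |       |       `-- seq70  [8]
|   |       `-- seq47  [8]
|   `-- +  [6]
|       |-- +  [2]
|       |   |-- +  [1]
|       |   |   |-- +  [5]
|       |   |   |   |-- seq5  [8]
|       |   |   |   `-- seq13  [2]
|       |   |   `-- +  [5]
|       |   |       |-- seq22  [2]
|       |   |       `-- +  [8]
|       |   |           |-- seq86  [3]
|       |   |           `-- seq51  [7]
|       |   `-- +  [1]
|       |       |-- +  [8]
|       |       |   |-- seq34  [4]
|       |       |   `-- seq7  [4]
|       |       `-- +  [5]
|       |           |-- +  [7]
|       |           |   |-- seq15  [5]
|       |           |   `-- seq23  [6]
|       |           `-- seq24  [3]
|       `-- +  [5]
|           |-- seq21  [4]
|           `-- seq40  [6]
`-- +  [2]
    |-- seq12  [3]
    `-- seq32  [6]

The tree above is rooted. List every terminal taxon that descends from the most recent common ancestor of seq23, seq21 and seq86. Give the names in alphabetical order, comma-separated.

seq13, seq15, seq21, seq22, seq23, seq24, seq34, seq40, seq5, seq51, seq7, seq86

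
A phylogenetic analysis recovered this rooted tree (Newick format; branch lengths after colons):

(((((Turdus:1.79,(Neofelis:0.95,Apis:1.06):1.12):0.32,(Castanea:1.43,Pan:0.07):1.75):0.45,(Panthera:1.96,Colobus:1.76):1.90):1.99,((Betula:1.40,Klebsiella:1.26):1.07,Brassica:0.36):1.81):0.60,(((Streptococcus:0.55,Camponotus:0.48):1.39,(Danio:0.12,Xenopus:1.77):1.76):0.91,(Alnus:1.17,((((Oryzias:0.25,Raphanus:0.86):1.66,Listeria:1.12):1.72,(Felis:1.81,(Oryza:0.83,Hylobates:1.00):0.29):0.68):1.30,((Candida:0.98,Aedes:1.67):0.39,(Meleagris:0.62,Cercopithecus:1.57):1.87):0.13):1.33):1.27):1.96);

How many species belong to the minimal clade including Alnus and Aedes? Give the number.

The MRCA of Alnus and Aedes is the node subtending (Alnus,((((Oryzias,Raphanus),Listeria),(Felis,(Oryza,Hylobates))),((Candida,Aedes),(Meleagris,Cercopithecus)))).
That clade contains 11 terminal taxa: Aedes, Alnus, Candida, Cercopithecus, Felis, Hylobates, Listeria, Meleagris, Oryza, Oryzias, Raphanus.

11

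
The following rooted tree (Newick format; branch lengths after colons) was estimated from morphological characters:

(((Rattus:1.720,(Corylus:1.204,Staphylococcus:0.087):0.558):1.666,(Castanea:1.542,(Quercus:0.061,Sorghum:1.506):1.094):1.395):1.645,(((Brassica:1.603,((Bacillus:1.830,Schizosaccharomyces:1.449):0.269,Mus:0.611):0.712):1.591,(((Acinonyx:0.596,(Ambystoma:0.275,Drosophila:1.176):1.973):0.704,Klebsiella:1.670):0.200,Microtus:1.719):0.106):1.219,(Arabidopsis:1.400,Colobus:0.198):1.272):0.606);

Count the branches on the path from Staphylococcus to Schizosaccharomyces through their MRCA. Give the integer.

The MRCA of Staphylococcus and Schizosaccharomyces is the root of the tree.
From Staphylococcus up to that node: 4 branches. From Schizosaccharomyces up to the same node: 6 branches. Total: 4 + 6 = 10.

10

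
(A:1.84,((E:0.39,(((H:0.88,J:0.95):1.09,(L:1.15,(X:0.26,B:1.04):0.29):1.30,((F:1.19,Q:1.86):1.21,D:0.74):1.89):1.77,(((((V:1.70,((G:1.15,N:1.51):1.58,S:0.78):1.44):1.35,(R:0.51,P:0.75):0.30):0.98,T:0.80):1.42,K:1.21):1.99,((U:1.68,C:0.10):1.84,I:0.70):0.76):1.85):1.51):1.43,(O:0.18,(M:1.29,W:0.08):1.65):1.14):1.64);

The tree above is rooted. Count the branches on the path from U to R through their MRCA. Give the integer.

The MRCA of U and R is the node subtending (((((V,((G,N),S)),(R,P)),T),K),((U,C),I)).
From U up to that node: 3 branches. From R up to the same node: 5 branches. Total: 3 + 5 = 8.

8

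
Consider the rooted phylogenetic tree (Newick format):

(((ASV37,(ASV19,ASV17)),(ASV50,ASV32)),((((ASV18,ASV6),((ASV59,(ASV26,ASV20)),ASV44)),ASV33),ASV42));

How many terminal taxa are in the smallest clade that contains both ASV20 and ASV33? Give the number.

7

The MRCA of ASV20 and ASV33 is the node subtending (((ASV18,ASV6),((ASV59,(ASV26,ASV20)),ASV44)),ASV33).
That clade contains 7 terminal taxa: ASV18, ASV20, ASV26, ASV33, ASV44, ASV59, ASV6.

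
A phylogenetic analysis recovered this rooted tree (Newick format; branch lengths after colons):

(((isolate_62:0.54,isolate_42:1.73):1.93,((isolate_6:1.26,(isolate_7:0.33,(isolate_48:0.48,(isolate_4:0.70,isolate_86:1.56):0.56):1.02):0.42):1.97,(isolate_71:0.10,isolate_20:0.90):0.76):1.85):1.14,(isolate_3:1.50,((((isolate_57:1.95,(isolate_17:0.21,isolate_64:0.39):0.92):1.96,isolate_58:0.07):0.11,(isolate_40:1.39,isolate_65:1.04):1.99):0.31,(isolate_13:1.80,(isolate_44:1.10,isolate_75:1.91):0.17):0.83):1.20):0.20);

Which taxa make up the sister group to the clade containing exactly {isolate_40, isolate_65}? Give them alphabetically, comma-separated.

The clade containing exactly {isolate_40, isolate_65} attaches to the tree at the node subtending (((isolate_57,(isolate_17,isolate_64)),isolate_58),(isolate_40,isolate_65)).
The other lineage descending from that same node — the sister group — is ((isolate_57,(isolate_17,isolate_64)),isolate_58); its 4 tips in alphabetical order are the answer.

isolate_17, isolate_57, isolate_58, isolate_64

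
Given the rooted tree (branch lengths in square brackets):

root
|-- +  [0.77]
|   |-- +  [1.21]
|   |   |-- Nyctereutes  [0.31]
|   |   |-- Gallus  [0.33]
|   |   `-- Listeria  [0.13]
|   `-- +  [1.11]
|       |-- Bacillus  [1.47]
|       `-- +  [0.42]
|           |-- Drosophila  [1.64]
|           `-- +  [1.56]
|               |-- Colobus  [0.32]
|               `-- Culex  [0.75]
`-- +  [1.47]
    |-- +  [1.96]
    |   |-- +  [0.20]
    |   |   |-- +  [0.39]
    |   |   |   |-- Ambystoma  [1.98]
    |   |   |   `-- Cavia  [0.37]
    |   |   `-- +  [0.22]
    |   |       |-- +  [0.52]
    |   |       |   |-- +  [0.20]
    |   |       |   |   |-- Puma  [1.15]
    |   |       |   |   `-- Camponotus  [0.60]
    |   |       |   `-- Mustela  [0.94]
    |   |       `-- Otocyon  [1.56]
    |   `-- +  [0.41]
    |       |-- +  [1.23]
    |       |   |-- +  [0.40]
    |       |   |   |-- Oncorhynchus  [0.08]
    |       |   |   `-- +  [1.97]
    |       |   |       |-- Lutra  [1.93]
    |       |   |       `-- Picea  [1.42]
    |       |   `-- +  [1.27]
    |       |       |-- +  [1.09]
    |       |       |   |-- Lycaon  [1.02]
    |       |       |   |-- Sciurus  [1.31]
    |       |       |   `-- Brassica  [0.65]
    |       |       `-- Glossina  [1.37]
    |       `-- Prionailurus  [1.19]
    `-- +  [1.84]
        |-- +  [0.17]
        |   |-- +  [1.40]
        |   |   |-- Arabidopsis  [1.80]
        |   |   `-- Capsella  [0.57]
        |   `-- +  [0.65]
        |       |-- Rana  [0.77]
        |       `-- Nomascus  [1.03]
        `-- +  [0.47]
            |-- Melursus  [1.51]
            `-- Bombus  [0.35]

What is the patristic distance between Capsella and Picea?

11.37

The path runs Capsella → … → MRCA → … → Picea; the MRCA is the node subtending ((((Ambystoma,Cavia),(((Puma,Camponotus),Mustela),Otocyon)),(((Oncorhynchus,(Lutra,Picea)),((Lycaon,Sciurus,Brassica),Glossina)),Prionailurus)),(((Arabidopsis,Capsella),(Rana,Nomascus)),(Melursus,Bombus))).
Branch lengths along that path: 0.57 + 1.40 + 0.17 + 1.84 + 1.96 + 0.41 + 1.23 + 0.40 + 1.97 + 1.42 = 11.37.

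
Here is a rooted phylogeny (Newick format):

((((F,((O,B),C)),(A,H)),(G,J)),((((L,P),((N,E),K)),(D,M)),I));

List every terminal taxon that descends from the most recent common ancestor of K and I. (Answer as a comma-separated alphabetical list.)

Tracing K: it sits inside ((N,E),K).
Tracing I: it sits inside ((((L,P),((N,E),K)),(D,M)),I).
The smallest clade enclosing both is ((((L,P),((N,E),K)),(D,M)),I); the answer is its 8 terminal taxa in alphabetical order.

D, E, I, K, L, M, N, P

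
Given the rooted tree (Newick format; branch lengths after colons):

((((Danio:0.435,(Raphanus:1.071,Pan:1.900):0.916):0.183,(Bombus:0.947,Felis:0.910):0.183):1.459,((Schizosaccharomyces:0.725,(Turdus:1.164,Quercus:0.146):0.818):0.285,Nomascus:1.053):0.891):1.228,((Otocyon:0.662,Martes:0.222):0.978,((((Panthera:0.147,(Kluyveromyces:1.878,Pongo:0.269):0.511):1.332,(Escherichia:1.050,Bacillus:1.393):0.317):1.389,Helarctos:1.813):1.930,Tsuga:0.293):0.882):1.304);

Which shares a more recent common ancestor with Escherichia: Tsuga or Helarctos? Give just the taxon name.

Helarctos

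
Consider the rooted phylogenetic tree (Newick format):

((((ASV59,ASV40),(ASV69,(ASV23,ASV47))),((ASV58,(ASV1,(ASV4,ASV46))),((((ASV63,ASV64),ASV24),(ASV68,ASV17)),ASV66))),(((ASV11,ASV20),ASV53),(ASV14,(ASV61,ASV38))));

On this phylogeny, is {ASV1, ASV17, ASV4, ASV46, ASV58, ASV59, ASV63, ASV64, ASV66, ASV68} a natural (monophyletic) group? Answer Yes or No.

The MRCA of the listed taxa subtends (((ASV59,ASV40),(ASV69,(ASV23,ASV47))),((ASV58,(ASV1,(ASV4,ASV46))),((((ASV63,ASV64),ASV24),(ASV68,ASV17)),ASV66))).
That clade also contains ASV23, ASV24, ASV40, ASV47, ASV69, which are not in the proposed group, so the group is not monophyletic.

No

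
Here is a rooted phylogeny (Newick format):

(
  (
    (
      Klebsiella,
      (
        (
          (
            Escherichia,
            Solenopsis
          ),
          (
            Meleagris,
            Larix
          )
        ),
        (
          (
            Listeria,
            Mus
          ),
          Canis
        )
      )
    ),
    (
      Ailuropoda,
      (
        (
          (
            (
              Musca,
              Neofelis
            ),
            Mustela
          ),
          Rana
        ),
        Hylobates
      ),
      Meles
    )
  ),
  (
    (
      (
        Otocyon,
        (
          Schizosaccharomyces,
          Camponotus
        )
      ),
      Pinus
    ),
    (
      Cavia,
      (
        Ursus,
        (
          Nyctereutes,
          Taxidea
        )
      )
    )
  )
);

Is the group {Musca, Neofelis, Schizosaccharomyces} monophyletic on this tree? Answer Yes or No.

No

The MRCA of the listed taxa is the root, so the smallest clade containing them is the whole tree.
That clade also contains Ailuropoda, Camponotus, Canis, Cavia, Escherichia, Hylobates, Klebsiella, Larix, Listeria, Meleagris, Meles, Mus, Mustela, Nyctereutes, Otocyon, Pinus, Rana, Solenopsis, Taxidea, Ursus, which are not in the proposed group, so the group is not monophyletic.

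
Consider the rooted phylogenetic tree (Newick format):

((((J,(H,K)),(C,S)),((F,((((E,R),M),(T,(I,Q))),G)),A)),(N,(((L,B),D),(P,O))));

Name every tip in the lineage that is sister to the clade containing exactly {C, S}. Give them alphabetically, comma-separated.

The clade containing exactly {C, S} attaches to the tree at the node subtending ((J,(H,K)),(C,S)).
The other lineage descending from that same node — the sister group — is (J,(H,K)); its 3 tips in alphabetical order are the answer.

H, J, K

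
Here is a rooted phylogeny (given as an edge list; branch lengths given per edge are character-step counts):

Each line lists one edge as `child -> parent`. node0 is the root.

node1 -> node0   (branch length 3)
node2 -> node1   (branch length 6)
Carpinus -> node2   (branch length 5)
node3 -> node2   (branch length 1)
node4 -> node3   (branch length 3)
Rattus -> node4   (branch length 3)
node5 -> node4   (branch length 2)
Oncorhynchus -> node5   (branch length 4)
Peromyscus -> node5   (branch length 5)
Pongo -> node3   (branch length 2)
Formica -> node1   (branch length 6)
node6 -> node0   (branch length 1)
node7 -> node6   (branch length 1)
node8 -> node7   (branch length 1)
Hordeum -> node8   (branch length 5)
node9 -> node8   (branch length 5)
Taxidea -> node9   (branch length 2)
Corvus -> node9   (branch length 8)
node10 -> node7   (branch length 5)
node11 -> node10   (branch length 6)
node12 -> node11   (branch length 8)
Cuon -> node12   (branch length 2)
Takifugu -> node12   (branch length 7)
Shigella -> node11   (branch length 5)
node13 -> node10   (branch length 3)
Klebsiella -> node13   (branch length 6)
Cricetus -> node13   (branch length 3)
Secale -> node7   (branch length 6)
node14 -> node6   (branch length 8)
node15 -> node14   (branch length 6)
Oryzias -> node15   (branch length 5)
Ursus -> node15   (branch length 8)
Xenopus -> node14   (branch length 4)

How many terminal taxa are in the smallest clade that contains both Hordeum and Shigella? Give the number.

9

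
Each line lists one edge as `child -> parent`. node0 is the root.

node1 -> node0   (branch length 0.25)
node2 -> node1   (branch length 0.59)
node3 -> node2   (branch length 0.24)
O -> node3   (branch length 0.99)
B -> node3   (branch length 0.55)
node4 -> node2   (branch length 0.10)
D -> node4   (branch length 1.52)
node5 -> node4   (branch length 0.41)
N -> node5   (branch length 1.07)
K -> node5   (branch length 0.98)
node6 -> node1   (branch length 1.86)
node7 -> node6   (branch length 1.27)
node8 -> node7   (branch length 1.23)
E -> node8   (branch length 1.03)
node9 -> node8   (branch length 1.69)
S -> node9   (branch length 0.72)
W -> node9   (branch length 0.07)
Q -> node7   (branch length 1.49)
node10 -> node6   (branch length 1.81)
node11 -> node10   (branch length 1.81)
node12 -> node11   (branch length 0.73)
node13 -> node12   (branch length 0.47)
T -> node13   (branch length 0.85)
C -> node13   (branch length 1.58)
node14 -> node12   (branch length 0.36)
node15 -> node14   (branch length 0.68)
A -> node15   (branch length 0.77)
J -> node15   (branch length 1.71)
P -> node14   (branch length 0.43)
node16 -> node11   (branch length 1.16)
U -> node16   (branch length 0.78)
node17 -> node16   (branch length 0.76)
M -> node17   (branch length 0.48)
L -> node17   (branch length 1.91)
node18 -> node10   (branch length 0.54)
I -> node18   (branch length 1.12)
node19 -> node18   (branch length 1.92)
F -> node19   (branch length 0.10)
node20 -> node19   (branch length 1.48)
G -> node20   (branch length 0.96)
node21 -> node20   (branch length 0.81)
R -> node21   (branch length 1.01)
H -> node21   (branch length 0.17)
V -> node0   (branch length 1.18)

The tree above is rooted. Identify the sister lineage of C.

T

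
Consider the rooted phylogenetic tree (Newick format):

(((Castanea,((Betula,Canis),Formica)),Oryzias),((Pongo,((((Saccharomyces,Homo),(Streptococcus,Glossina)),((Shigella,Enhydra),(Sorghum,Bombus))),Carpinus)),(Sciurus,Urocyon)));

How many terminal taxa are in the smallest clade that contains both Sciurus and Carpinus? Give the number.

12

The MRCA of Sciurus and Carpinus is the node subtending ((Pongo,((((Saccharomyces,Homo),(Streptococcus,Glossina)),((Shigella,Enhydra),(Sorghum,Bombus))),Carpinus)),(Sciurus,Urocyon)).
That clade contains 12 terminal taxa: Bombus, Carpinus, Enhydra, Glossina, Homo, Pongo, Saccharomyces, Sciurus, Shigella, Sorghum, Streptococcus, Urocyon.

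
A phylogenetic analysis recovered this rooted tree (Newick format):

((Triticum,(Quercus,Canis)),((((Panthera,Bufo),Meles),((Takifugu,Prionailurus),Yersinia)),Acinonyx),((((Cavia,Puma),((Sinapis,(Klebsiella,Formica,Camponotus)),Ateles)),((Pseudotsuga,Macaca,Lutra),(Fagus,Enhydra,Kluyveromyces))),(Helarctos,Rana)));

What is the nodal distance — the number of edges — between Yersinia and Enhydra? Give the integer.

9

The MRCA of Yersinia and Enhydra is the root of the tree.
From Yersinia up to that node: 4 branches. From Enhydra up to the same node: 5 branches. Total: 4 + 5 = 9.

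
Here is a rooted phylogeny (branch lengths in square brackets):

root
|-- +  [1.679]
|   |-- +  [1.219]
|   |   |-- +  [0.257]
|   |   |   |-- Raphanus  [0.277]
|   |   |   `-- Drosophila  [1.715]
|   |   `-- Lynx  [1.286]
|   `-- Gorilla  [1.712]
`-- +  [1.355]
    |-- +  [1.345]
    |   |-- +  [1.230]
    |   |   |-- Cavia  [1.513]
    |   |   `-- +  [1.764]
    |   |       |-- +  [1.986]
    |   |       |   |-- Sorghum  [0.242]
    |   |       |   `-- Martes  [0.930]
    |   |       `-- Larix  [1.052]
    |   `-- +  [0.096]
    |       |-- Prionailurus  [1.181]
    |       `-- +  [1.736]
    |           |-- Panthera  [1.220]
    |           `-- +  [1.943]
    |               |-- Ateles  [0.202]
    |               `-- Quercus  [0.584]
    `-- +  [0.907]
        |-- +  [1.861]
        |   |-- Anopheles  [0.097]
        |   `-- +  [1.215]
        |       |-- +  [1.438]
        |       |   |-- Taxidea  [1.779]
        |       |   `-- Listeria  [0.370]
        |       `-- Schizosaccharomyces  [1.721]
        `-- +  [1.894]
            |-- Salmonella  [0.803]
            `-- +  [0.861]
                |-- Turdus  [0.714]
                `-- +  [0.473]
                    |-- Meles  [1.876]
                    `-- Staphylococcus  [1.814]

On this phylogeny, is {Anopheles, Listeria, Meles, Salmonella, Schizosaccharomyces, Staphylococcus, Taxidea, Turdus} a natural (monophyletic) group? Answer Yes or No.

The most recent common ancestor of these taxa subtends ((Anopheles,((Taxidea,Listeria),Schizosaccharomyces)),(Salmonella,(Turdus,(Meles,Staphylococcus)))).
That clade has exactly 8 tips — every listed taxon and nothing else — so the group is monophyletic.

Yes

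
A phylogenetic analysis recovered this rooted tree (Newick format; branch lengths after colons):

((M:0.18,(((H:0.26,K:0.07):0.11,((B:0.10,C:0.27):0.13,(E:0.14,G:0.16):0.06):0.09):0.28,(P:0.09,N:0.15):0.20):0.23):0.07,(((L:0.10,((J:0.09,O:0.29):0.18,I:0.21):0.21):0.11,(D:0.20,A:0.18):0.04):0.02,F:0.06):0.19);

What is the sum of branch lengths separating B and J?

The path runs B → … → MRCA → … → J; the MRCA is the root of the tree.
Branch lengths along that path: 0.10 + 0.13 + 0.09 + 0.28 + 0.23 + 0.07 + 0.19 + 0.02 + 0.11 + 0.21 + 0.18 + 0.09 = 1.70.

1.70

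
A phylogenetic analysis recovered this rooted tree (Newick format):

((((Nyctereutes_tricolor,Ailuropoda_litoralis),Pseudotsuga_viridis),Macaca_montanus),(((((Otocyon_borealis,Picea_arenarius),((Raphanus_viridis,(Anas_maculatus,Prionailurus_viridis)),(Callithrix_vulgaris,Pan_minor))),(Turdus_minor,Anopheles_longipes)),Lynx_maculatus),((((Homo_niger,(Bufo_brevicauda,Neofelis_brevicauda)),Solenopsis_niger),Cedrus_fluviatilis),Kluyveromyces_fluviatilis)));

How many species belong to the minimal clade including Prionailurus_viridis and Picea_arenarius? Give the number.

The MRCA of Prionailurus_viridis and Picea_arenarius is the node subtending ((Otocyon_borealis,Picea_arenarius),((Raphanus_viridis,(Anas_maculatus,Prionailurus_viridis)),(Callithrix_vulgaris,Pan_minor))).
That clade contains 7 terminal taxa: Anas_maculatus, Callithrix_vulgaris, Otocyon_borealis, Pan_minor, Picea_arenarius, Prionailurus_viridis, Raphanus_viridis.

7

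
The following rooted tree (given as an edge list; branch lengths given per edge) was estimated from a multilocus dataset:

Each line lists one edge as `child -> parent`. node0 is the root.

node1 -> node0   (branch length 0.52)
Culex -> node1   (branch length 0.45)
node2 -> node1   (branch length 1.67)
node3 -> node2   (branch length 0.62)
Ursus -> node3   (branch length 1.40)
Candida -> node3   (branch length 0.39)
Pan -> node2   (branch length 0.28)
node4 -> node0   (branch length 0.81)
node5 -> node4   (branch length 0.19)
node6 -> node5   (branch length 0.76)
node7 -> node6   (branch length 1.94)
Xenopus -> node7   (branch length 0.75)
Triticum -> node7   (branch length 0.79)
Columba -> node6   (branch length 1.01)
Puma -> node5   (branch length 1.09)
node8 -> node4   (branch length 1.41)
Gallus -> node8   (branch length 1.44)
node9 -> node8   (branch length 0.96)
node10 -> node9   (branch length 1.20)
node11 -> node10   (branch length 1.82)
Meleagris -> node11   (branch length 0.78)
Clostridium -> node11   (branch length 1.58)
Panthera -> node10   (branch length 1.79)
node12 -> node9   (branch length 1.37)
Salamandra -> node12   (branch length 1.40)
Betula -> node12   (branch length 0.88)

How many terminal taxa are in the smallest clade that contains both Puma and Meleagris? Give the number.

The MRCA of Puma and Meleagris is the node subtending ((((Xenopus,Triticum),Columba),Puma),(Gallus,(((Meleagris,Clostridium),Panthera),(Salamandra,Betula)))).
That clade contains 10 terminal taxa: Betula, Clostridium, Columba, Gallus, Meleagris, Panthera, Puma, Salamandra, Triticum, Xenopus.

10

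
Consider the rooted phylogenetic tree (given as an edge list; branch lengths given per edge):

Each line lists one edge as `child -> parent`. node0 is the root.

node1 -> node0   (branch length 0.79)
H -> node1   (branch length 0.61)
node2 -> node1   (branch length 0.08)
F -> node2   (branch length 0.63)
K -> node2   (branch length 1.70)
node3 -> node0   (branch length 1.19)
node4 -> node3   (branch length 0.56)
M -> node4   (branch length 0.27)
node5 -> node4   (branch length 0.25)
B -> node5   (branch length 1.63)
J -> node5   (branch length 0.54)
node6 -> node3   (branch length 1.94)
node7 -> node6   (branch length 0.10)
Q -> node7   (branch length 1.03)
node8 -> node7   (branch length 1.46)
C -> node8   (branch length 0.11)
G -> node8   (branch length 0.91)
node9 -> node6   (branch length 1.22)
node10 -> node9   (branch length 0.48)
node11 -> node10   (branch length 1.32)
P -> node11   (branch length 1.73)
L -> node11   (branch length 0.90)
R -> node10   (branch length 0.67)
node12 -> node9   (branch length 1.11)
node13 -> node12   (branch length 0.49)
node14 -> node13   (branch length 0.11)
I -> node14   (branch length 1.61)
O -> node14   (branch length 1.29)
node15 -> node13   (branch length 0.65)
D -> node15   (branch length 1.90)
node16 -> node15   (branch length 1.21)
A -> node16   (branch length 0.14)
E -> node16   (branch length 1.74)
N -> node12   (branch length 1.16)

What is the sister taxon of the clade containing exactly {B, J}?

M

The clade containing exactly {B, J} attaches to the tree at the node subtending (M,(B,J)).
The other lineage descending from that same node — the sister group — is the single tip M.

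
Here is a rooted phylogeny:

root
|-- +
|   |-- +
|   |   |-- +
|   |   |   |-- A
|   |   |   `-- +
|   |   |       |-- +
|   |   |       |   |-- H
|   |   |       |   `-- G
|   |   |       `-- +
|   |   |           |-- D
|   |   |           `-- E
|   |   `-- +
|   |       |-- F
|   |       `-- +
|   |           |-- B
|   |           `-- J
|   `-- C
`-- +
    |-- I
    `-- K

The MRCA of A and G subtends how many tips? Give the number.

The MRCA of A and G is the node subtending (A,((H,G),(D,E))).
That clade contains 5 terminal taxa: A, D, E, G, H.

5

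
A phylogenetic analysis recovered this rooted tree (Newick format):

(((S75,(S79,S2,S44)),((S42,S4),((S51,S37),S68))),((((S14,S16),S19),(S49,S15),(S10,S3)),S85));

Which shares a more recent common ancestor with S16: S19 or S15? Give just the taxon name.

The MRCA of S16 and S19 subtends ((S14,S16),S19) (3 taxa).
The MRCA of S16 and S15 subtends (((S14,S16),S19),(S49,S15),(S10,S3)) (7 taxa).
The first is nested inside the second, so S16 shares a more recent common ancestor with S19.

S19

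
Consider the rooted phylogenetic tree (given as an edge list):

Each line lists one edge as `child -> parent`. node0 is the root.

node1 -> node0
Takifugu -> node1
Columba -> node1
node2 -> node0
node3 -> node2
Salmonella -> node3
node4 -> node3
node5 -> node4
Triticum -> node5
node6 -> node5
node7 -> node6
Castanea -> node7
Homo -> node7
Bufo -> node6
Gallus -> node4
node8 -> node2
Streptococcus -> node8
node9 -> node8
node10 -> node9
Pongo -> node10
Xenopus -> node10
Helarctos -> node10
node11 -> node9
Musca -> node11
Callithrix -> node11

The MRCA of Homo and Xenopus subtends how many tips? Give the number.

12

The MRCA of Homo and Xenopus is the node subtending ((Salmonella,((Triticum,((Castanea,Homo),Bufo)),Gallus)),(Streptococcus,((Pongo,Xenopus,Helarctos),(Musca,Callithrix)))).
That clade contains 12 terminal taxa: Bufo, Callithrix, Castanea, Gallus, Helarctos, Homo, Musca, Pongo, Salmonella, Streptococcus, Triticum, Xenopus.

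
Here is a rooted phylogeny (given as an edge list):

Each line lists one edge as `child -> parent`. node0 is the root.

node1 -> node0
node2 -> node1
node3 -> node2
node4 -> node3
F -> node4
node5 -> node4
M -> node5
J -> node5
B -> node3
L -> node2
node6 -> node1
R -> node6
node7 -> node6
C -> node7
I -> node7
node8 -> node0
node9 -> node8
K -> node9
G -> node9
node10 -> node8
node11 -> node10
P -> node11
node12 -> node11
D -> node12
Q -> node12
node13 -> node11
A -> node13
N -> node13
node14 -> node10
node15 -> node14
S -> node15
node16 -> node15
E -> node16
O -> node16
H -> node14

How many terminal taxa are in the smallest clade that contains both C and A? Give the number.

The MRCA of C and A is the root, so the clade is the entire tree.
That clade contains 19 terminal taxa: A, B, C, D, E, F, G, H, I, J, K, L, M, N, O, P, Q, R, S.

19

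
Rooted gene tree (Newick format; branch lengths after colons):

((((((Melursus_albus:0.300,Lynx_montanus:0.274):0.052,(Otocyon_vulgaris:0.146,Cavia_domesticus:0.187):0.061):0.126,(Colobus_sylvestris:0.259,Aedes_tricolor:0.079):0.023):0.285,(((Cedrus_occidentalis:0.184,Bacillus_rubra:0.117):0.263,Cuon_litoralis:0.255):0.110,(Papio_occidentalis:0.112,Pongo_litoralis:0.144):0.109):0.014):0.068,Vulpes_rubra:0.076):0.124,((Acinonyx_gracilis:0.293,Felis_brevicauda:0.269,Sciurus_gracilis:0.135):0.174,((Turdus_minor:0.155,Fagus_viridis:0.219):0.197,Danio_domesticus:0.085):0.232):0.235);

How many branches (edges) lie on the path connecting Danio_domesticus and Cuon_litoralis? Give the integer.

The MRCA of Danio_domesticus and Cuon_litoralis is the root of the tree.
From Danio_domesticus up to that node: 3 branches. From Cuon_litoralis up to the same node: 5 branches. Total: 3 + 5 = 8.

8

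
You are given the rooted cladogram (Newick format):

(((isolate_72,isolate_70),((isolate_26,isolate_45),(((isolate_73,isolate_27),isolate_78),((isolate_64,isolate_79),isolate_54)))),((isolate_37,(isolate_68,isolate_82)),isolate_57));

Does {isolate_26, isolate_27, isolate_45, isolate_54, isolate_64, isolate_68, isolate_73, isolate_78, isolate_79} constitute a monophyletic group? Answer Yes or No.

No

The MRCA of the listed taxa is the root, so the smallest clade containing them is the whole tree.
That clade also contains isolate_37, isolate_57, isolate_70, isolate_72, isolate_82, which are not in the proposed group, so the group is not monophyletic.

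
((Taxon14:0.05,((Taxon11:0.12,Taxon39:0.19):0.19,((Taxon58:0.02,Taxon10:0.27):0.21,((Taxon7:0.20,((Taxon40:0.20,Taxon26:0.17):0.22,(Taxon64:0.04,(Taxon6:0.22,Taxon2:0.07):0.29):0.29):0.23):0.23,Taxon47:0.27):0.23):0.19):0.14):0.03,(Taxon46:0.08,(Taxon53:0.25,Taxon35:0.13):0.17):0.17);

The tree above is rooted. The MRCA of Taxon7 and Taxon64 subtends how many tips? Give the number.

6

The MRCA of Taxon7 and Taxon64 is the node subtending (Taxon7,((Taxon40,Taxon26),(Taxon64,(Taxon6,Taxon2)))).
That clade contains 6 terminal taxa: Taxon2, Taxon26, Taxon40, Taxon6, Taxon64, Taxon7.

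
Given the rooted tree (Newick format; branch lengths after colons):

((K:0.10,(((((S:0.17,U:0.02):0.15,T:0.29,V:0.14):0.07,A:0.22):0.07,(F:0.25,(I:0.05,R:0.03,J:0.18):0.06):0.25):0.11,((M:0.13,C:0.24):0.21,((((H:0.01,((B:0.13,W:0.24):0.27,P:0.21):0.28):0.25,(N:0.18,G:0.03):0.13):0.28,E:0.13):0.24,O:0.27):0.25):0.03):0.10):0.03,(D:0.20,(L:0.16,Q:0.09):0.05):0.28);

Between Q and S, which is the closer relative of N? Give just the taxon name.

The MRCA of N and S subtends (((((S,U),T,V),A),(F,(I,R,J))),((M,C),((((H,((B,W),P)),(N,G)),E),O))) (19 taxa).
The MRCA of N and Q is the root, subtending the entire tree (23 taxa).
The first is nested inside the second, so N shares a more recent common ancestor with S.

S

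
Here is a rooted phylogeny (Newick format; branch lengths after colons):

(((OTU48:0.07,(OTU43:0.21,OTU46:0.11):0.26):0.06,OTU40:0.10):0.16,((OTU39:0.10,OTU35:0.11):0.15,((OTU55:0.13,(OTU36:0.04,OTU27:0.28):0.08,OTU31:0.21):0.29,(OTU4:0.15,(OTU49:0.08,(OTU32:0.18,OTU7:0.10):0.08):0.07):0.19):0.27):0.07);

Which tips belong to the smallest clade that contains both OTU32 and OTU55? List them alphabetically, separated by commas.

Tracing OTU32: it sits inside (OTU32,OTU7).
Tracing OTU55: it sits inside (OTU55,(OTU36,OTU27),OTU31).
The smallest clade enclosing both is ((OTU55,(OTU36,OTU27),OTU31),(OTU4,(OTU49,(OTU32,OTU7)))); the answer is its 8 terminal taxa in alphabetical order.

OTU27, OTU31, OTU32, OTU36, OTU4, OTU49, OTU55, OTU7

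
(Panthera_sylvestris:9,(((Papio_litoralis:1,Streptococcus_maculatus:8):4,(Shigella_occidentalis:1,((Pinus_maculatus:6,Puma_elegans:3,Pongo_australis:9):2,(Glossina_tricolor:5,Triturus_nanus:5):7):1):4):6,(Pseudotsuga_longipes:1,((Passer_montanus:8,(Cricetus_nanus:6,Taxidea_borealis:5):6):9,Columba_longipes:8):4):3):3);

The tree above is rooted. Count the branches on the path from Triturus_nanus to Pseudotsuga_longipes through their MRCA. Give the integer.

7

The MRCA of Triturus_nanus and Pseudotsuga_longipes is the node subtending (((Papio_litoralis,Streptococcus_maculatus),(Shigella_occidentalis,((Pinus_maculatus,Puma_elegans,Pongo_australis),(Glossina_tricolor,Triturus_nanus)))),(Pseudotsuga_longipes,((Passer_montanus,(Cricetus_nanus,Taxidea_borealis)),Columba_longipes))).
From Triturus_nanus up to that node: 5 branches. From Pseudotsuga_longipes up to the same node: 2 branches. Total: 5 + 2 = 7.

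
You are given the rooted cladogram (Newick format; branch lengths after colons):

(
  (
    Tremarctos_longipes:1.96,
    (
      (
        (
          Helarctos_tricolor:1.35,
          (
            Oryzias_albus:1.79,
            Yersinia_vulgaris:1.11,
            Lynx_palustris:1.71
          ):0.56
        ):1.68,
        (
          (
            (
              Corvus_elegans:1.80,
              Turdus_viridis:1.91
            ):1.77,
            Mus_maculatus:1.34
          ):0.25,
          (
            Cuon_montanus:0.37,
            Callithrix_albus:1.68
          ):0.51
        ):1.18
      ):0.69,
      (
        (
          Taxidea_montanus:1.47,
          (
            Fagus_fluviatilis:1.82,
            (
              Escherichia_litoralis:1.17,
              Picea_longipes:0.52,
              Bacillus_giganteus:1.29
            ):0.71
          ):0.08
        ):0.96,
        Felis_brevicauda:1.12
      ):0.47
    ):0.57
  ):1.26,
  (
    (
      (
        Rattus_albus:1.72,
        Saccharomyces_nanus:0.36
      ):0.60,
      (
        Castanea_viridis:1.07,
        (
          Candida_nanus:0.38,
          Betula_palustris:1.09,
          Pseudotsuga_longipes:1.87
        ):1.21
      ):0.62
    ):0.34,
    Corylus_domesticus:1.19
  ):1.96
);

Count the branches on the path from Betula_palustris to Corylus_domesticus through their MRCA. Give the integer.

5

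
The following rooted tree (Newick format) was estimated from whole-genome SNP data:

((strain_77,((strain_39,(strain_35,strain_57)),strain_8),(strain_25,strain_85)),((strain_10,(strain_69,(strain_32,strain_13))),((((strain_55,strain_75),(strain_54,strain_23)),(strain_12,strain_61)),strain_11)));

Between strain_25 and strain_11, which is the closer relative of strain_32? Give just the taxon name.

strain_11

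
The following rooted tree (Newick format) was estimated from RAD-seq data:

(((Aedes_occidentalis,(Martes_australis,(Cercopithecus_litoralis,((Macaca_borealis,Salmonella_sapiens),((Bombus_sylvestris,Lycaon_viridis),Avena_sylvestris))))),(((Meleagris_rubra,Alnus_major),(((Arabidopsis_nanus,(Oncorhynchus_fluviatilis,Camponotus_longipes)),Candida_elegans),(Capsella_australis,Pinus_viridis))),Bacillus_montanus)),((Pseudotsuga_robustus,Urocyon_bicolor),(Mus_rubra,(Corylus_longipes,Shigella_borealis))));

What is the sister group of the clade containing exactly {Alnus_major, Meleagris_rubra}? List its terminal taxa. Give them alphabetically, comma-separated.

Arabidopsis_nanus, Camponotus_longipes, Candida_elegans, Capsella_australis, Oncorhynchus_fluviatilis, Pinus_viridis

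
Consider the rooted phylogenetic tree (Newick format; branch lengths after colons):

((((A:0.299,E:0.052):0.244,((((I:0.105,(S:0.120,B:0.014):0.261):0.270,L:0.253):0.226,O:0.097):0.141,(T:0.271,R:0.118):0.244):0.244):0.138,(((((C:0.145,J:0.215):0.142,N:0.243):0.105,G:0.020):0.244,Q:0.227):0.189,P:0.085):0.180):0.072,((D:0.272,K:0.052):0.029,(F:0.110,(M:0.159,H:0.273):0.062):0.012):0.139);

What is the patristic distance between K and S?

The path runs K → … → MRCA → … → S; the MRCA is the root of the tree.
Branch lengths along that path: 0.052 + 0.029 + 0.139 + 0.072 + 0.138 + 0.244 + 0.141 + 0.226 + 0.270 + 0.261 + 0.120 = 1.692.

1.692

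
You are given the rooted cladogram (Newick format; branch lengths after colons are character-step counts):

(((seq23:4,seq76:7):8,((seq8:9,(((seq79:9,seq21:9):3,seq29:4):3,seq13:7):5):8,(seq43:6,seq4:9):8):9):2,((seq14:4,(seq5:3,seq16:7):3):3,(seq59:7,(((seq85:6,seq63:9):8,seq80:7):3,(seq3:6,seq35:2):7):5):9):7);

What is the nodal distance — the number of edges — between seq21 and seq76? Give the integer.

The MRCA of seq21 and seq76 is the node subtending ((seq23,seq76),((seq8,(((seq79,seq21),seq29),seq13)),(seq43,seq4))).
From seq21 up to that node: 6 branches. From seq76 up to the same node: 2 branches. Total: 6 + 2 = 8.

8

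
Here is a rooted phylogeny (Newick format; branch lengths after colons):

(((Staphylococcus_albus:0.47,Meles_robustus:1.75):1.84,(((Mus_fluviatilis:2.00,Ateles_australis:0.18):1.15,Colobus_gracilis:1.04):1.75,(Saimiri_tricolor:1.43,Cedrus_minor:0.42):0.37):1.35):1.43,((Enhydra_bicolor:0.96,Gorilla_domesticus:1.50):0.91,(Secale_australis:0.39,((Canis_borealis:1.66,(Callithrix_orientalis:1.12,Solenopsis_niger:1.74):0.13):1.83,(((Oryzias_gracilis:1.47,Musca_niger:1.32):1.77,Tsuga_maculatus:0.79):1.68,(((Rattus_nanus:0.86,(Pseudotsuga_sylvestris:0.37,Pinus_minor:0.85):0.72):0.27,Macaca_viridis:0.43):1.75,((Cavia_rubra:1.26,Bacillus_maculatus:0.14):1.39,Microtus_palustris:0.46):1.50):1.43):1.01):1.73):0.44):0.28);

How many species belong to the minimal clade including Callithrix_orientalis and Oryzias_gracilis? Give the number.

The MRCA of Callithrix_orientalis and Oryzias_gracilis is the node subtending ((Canis_borealis,(Callithrix_orientalis,Solenopsis_niger)),(((Oryzias_gracilis,Musca_niger),Tsuga_maculatus),(((Rattus_nanus,(Pseudotsuga_sylvestris,Pinus_minor)),Macaca_viridis),((Cavia_rubra,Bacillus_maculatus),Microtus_palustris)))).
That clade contains 13 terminal taxa: Bacillus_maculatus, Callithrix_orientalis, Canis_borealis, Cavia_rubra, Macaca_viridis, Microtus_palustris, Musca_niger, Oryzias_gracilis, Pinus_minor, Pseudotsuga_sylvestris, Rattus_nanus, Solenopsis_niger, Tsuga_maculatus.

13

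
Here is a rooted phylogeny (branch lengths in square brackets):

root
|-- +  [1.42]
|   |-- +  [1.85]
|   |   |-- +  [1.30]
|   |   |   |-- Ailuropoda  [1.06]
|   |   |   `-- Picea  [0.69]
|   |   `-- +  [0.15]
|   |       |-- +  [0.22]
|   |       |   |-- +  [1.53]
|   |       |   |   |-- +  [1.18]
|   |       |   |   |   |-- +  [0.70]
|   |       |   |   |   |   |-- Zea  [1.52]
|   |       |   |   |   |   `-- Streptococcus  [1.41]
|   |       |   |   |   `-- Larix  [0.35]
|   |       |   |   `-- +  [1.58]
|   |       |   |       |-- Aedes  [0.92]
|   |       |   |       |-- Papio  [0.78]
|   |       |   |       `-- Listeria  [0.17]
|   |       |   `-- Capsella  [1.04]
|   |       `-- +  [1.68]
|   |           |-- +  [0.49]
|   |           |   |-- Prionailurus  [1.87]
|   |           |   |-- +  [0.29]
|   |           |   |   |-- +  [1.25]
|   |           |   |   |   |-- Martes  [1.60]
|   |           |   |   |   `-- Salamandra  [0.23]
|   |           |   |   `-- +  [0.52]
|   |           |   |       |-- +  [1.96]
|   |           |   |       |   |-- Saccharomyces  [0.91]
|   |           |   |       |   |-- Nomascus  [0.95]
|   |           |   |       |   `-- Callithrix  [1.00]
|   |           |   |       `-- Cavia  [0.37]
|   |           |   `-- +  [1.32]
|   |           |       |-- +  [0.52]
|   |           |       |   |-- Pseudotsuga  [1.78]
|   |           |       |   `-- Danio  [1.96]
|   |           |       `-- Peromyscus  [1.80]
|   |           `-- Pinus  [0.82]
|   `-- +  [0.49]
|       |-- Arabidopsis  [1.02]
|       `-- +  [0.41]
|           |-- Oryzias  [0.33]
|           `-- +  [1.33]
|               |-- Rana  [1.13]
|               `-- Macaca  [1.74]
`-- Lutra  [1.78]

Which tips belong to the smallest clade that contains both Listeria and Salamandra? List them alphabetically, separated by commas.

Aedes, Callithrix, Capsella, Cavia, Danio, Larix, Listeria, Martes, Nomascus, Papio, Peromyscus, Pinus, Prionailurus, Pseudotsuga, Saccharomyces, Salamandra, Streptococcus, Zea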